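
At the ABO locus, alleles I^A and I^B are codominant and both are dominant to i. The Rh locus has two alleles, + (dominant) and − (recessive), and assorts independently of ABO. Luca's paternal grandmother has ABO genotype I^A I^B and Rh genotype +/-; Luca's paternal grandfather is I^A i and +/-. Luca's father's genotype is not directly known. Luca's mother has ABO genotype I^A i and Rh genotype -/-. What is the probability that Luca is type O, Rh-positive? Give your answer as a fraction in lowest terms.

1/16

Luca's father's ABO genotype from I^A I^B × I^A i: 1/4 I^A I^A, 1/4 I^A I^B, 1/4 I^A i, 1/4 I^B i.
Crossing each possibility with the mother I^A i and summing P(type O): 1/4·0 + 1/4·0 + 1/4·1/4 + 1/4·1/4 = 1/8.
Similarly for Rh via the father's Rh distribution: P(Rh+) = 1/2.
Independent loci: 1/8 × 1/2 = 1/16.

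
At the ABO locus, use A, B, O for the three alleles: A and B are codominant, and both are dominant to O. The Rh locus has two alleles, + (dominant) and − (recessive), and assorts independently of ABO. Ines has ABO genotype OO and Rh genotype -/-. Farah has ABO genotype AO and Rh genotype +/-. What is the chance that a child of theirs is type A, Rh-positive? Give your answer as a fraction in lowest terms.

1/4

ABO cross OO × AO → offspring phenotypes: 1/2 O, 1/2 A.
Rh cross -/- × +/- → 1/2 Rh+, 1/2 Rh-.
Independent loci: P(type A, Rh-positive) = 1/2 × 1/2 = 1/4.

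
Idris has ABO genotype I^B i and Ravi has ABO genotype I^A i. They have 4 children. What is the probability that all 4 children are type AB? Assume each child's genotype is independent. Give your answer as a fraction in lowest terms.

1/256

ABO cross I^B i × I^A i → 1/4 O, 1/4 A, 1/4 B, 1/4 AB.
So P(type AB) = 1/4 per child.
All 4 independent: (1/4)^4 = 1/256.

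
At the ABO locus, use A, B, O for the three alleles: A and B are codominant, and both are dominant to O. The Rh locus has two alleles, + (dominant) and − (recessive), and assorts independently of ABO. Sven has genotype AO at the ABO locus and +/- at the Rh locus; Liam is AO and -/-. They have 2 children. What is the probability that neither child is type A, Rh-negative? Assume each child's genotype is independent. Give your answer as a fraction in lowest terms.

25/64

ABO cross AO × AO → 1/4 O, 3/4 A.
Rh cross +/- × -/- → 1/2 Rh+, 1/2 Rh-; so P(type A, Rh-negative) = 3/4 × 1/2 = 3/8 per child.
P(not type A, Rh-negative) = 5/8 for one child; (5/8)^2 = 25/64.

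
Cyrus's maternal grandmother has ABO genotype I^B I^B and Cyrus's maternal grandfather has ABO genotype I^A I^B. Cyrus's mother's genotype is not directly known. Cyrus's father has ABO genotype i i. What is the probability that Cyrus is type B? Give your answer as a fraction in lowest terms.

Cyrus's mother's ABO genotype from I^B I^B × I^A I^B: 1/2 I^A I^B, 1/2 I^B I^B.
Crossing each possibility with the father i i and summing P(type B): 1/2·1/2 + 1/2·1 = 3/4.

3/4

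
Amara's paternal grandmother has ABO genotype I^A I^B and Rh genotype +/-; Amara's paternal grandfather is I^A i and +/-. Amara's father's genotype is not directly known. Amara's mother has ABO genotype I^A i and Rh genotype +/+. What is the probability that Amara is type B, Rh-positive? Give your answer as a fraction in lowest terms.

Amara's father's ABO genotype from I^A I^B × I^A i: 1/4 I^A I^A, 1/4 I^A I^B, 1/4 I^A i, 1/4 I^B i.
Crossing each possibility with the mother I^A i and summing P(type B): 1/4·0 + 1/4·1/4 + 1/4·0 + 1/4·1/4 = 1/8.
Similarly for Rh via the father's Rh distribution: P(Rh+) = 1.
Independent loci: 1/8 × 1 = 1/8.

1/8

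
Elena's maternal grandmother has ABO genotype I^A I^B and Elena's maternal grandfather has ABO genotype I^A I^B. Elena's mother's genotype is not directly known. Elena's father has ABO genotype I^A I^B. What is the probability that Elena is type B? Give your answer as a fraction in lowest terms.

1/4

Elena's mother's ABO genotype from I^A I^B × I^A I^B: 1/4 I^A I^A, 1/2 I^A I^B, 1/4 I^B I^B.
Crossing each possibility with the father I^A I^B and summing P(type B): 1/4·0 + 1/2·1/4 + 1/4·1/2 = 1/4.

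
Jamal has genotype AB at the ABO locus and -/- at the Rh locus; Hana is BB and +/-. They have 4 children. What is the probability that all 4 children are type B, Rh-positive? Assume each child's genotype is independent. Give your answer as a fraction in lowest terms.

1/256

ABO cross AB × BB → 1/2 B, 1/2 AB.
Rh cross -/- × +/- → 1/2 Rh+, 1/2 Rh-; so P(type B, Rh-positive) = 1/2 × 1/2 = 1/4 per child.
All 4 independent: (1/4)^4 = 1/256.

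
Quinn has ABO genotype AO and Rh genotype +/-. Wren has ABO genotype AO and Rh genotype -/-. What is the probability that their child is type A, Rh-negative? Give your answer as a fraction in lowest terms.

3/8

ABO cross AO × AO → offspring phenotypes: 1/4 O, 3/4 A.
Rh cross +/- × -/- → 1/2 Rh+, 1/2 Rh-.
Independent loci: P(type A, Rh-negative) = 3/4 × 1/2 = 3/8.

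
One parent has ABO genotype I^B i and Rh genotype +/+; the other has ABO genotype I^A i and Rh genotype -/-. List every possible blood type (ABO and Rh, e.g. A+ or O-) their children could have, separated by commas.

Gametes from I^B i × I^A i give offspring ABO genotypes I^A I^B, I^A i, I^B i, i i, i.e. phenotypes O, A, B, AB.
Rh cross +/+ × -/- → phenotypes Rh+.
Combining independently: O+, A+, B+, AB+.

O+, A+, B+, AB+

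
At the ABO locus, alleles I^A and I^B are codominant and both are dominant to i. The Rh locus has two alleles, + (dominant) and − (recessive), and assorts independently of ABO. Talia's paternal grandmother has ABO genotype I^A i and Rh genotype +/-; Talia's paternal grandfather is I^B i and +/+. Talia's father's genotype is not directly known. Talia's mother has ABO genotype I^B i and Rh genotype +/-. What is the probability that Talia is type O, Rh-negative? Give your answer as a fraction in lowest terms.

Talia's father's ABO genotype from I^A i × I^B i: 1/4 I^A I^B, 1/4 I^A i, 1/4 I^B i, 1/4 i i.
Crossing each possibility with the mother I^B i and summing P(type O): 1/4·0 + 1/4·1/4 + 1/4·1/4 + 1/4·1/2 = 1/4.
Similarly for Rh via the father's Rh distribution: P(Rh-) = 1/8.
Independent loci: 1/4 × 1/8 = 1/32.

1/32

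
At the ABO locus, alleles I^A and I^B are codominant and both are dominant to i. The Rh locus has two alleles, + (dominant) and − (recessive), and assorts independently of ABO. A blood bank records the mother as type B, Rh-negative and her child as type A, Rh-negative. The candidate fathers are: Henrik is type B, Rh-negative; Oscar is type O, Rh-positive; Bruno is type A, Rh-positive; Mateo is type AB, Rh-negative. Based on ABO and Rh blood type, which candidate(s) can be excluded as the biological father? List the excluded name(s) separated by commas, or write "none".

A candidate is excluded only if no genotype consistent with his phenotype could produce a type A, Rh-negative child with a type B, Rh-negative mother.
Henrik (type B, Rh-): no genotype consistent with that phenotype can produce a type-A Rh- child with a type-B mother.
Oscar (type O, Rh+): no genotype consistent with that phenotype can produce a type-A Rh- child with a type-B mother.

Henrik, Oscar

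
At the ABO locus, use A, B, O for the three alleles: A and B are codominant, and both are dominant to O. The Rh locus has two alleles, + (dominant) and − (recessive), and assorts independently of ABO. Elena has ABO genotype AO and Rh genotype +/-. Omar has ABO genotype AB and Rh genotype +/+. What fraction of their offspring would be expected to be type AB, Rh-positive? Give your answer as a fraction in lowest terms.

1/4

ABO cross AO × AB → offspring phenotypes: 1/2 A, 1/4 B, 1/4 AB.
Rh cross +/- × +/+ → 1 Rh+.
Independent loci: P(type AB, Rh-positive) = 1/4 × 1 = 1/4.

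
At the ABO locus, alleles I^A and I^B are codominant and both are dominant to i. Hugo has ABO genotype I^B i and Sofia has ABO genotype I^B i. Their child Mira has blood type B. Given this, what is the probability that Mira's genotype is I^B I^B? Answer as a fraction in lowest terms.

1/3

Cross I^B i × I^B i → 1/4 I^B I^B, 1/2 I^B i, 1/4 i i.
Type-B genotypes among offspring: I^B I^B (1/4), I^B i (1/2); total 3/4.
P(I^B I^B | type B) = (1/4) / (3/4) = 1/3.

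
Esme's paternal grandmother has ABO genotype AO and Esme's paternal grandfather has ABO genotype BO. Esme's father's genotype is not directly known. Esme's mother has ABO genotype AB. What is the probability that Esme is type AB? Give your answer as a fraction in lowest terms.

Esme's father's ABO genotype from AO × BO: 1/4 AB, 1/4 AO, 1/4 BO, 1/4 OO.
Crossing each possibility with the mother AB and summing P(type AB): 1/4·1/2 + 1/4·1/4 + 1/4·1/4 + 1/4·0 = 1/4.

1/4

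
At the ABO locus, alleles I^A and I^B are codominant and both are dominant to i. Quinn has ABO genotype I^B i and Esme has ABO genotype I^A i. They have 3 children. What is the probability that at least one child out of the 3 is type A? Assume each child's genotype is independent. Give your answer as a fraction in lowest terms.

37/64

ABO cross I^B i × I^A i → 1/4 O, 1/4 A, 1/4 B, 1/4 AB.
So P(type A) = 1/4 per child.
P(none) = (3/4)^3 = 27/64; P(at least one) = 1 − 27/64 = 37/64.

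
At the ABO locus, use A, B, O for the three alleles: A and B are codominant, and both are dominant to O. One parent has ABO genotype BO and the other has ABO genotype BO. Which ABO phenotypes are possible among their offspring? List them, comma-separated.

O, B

Gametes from BO × BO give offspring ABO genotypes BB, BO, OO, i.e. phenotypes O, B.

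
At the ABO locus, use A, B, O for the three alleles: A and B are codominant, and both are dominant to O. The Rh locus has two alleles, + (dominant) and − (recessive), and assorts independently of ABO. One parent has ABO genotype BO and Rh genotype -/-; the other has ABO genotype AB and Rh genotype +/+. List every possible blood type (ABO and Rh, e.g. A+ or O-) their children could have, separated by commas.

Gametes from BO × AB give offspring ABO genotypes AB, AO, BB, BO, i.e. phenotypes A, B, AB.
Rh cross -/- × +/+ → phenotypes Rh+.
Combining independently: A+, B+, AB+.

A+, B+, AB+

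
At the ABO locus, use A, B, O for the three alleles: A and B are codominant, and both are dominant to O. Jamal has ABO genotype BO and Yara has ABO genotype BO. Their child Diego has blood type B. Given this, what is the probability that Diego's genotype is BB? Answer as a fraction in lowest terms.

Cross BO × BO → 1/4 BB, 1/2 BO, 1/4 OO.
Type-B genotypes among offspring: BB (1/4), BO (1/2); total 3/4.
P(BB | type B) = (1/4) / (3/4) = 1/3.

1/3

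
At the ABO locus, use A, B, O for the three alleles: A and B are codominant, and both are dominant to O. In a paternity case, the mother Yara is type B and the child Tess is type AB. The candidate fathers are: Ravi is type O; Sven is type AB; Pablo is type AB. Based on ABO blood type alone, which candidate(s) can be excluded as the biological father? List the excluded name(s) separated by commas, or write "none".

Ravi

A candidate is excluded only if no genotype consistent with his phenotype could produce a type AB child with a type B mother.
Ravi (type O): no genotype consistent with that phenotype can produce a type-AB child with a type-B mother.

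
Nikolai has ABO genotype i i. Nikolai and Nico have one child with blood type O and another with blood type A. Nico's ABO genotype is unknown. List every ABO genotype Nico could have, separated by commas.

For each candidate genotype of Nico, check whether crossing it with i i can produce every observed child phenotype.
  I^A I^A → possible child types {A} ✗
  I^A I^B → possible child types {A, B} ✗
  I^A i → possible child types {O, A} ✓
  I^B I^B → possible child types {B} ✗
  I^B i → possible child types {O, B} ✗
  i i → possible child types {O} ✗

I^A i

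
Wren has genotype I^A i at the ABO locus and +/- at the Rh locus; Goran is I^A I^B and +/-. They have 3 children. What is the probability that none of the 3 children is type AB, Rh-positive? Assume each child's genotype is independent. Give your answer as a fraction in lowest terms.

2197/4096

ABO cross I^A i × I^A I^B → 1/2 A, 1/4 B, 1/4 AB.
Rh cross +/- × +/- → 3/4 Rh+, 1/4 Rh-; so P(type AB, Rh-positive) = 1/4 × 3/4 = 3/16 per child.
P(not type AB, Rh-positive) = 13/16 for one child; (13/16)^3 = 2197/4096.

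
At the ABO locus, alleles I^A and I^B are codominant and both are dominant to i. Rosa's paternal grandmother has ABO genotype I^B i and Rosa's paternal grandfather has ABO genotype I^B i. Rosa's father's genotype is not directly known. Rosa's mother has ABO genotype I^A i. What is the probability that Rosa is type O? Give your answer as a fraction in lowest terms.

Rosa's father's ABO genotype from I^B i × I^B i: 1/4 I^B I^B, 1/2 I^B i, 1/4 i i.
Crossing each possibility with the mother I^A i and summing P(type O): 1/4·0 + 1/2·1/4 + 1/4·1/2 = 1/4.

1/4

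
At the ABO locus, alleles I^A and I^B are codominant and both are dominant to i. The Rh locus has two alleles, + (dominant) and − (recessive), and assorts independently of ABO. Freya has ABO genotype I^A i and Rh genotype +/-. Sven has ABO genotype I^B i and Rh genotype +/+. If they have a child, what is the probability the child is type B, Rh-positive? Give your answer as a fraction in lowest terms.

ABO cross I^A i × I^B i → offspring phenotypes: 1/4 O, 1/4 A, 1/4 B, 1/4 AB.
Rh cross +/- × +/+ → 1 Rh+.
Independent loci: P(type B, Rh-positive) = 1/4 × 1 = 1/4.

1/4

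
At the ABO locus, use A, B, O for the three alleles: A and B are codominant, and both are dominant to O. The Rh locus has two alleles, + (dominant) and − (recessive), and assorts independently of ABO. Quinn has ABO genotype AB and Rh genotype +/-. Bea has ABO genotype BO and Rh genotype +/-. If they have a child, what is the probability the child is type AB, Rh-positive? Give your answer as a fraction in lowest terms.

ABO cross AB × BO → offspring phenotypes: 1/4 A, 1/2 B, 1/4 AB.
Rh cross +/- × +/- → 3/4 Rh+, 1/4 Rh-.
Independent loci: P(type AB, Rh-positive) = 1/4 × 3/4 = 3/16.

3/16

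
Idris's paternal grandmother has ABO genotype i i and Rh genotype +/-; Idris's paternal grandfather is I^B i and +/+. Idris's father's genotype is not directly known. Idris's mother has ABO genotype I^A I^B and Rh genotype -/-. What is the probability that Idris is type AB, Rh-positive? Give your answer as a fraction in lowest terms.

3/32

Idris's father's ABO genotype from i i × I^B i: 1/2 I^B i, 1/2 i i.
Crossing each possibility with the mother I^A I^B and summing P(type AB): 1/2·1/4 + 1/2·0 = 1/8.
Similarly for Rh via the father's Rh distribution: P(Rh+) = 3/4.
Independent loci: 1/8 × 3/4 = 3/32.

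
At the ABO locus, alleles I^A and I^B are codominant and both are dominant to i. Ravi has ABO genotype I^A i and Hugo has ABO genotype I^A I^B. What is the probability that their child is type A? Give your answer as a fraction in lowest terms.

1/2

ABO cross I^A i × I^A I^B → offspring phenotypes: 1/2 A, 1/4 B, 1/4 AB.
So P(type A) = 1/2.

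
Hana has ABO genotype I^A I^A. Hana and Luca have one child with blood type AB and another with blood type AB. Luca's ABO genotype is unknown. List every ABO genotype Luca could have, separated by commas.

I^A I^B, I^B I^B, I^B i

For each candidate genotype of Luca, check whether crossing it with I^A I^A can produce every observed child phenotype.
  I^A I^A → possible child types {A} ✗
  I^A I^B → possible child types {A, AB} ✓
  I^A i → possible child types {A} ✗
  I^B I^B → possible child types {AB} ✓
  I^B i → possible child types {A, AB} ✓
  i i → possible child types {A} ✗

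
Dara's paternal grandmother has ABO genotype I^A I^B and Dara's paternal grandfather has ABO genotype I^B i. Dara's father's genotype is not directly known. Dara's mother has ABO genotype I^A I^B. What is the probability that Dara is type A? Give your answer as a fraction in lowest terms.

Dara's father's ABO genotype from I^A I^B × I^B i: 1/4 I^A I^B, 1/4 I^A i, 1/4 I^B I^B, 1/4 I^B i.
Crossing each possibility with the mother I^A I^B and summing P(type A): 1/4·1/4 + 1/4·1/2 + 1/4·0 + 1/4·1/4 = 1/4.

1/4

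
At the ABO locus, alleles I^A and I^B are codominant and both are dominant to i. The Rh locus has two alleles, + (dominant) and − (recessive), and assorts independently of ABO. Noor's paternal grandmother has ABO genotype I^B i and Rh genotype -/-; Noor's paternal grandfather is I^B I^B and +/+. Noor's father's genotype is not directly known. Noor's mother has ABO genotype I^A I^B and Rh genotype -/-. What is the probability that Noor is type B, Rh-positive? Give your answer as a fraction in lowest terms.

Noor's father's ABO genotype from I^B i × I^B I^B: 1/2 I^B I^B, 1/2 I^B i.
Crossing each possibility with the mother I^A I^B and summing P(type B): 1/2·1/2 + 1/2·1/2 = 1/2.
Similarly for Rh via the father's Rh distribution: P(Rh+) = 1/2.
Independent loci: 1/2 × 1/2 = 1/4.

1/4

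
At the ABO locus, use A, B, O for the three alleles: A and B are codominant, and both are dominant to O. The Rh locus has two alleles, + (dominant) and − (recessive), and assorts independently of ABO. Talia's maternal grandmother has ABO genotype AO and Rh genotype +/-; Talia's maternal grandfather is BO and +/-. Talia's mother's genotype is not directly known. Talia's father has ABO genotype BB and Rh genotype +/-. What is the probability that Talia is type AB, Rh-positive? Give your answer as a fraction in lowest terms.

3/16

Talia's mother's ABO genotype from AO × BO: 1/4 AB, 1/4 AO, 1/4 BO, 1/4 OO.
Crossing each possibility with the father BB and summing P(type AB): 1/4·1/2 + 1/4·1/2 + 1/4·0 + 1/4·0 = 1/4.
Similarly for Rh via the mother's Rh distribution: P(Rh+) = 3/4.
Independent loci: 1/4 × 3/4 = 3/16.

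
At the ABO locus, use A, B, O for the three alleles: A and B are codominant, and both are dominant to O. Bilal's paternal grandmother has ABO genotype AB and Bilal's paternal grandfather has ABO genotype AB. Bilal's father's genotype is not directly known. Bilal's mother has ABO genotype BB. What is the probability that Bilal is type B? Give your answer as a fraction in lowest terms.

1/2

Bilal's father's ABO genotype from AB × AB: 1/4 AA, 1/2 AB, 1/4 BB.
Crossing each possibility with the mother BB and summing P(type B): 1/4·0 + 1/2·1/2 + 1/4·1 = 1/2.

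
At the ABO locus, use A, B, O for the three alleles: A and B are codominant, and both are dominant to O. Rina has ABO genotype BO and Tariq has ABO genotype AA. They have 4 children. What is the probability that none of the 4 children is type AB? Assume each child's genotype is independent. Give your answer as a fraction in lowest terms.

ABO cross BO × AA → 1/2 A, 1/2 AB.
So P(type AB) = 1/2 per child.
P(not type AB) = 1/2 for one child; (1/2)^4 = 1/16.

1/16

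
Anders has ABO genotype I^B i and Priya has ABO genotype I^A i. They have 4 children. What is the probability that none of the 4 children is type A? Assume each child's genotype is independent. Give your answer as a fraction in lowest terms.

81/256

ABO cross I^B i × I^A i → 1/4 O, 1/4 A, 1/4 B, 1/4 AB.
So P(type A) = 1/4 per child.
P(not type A) = 3/4 for one child; (3/4)^4 = 81/256.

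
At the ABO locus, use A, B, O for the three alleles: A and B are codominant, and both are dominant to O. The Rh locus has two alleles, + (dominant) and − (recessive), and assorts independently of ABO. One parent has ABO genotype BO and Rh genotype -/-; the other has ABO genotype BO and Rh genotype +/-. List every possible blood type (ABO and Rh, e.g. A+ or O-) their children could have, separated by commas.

O+, O-, B+, B-

Gametes from BO × BO give offspring ABO genotypes BB, BO, OO, i.e. phenotypes O, B.
Rh cross -/- × +/- → phenotypes Rh+, Rh-.
Combining independently: O+, O-, B+, B-.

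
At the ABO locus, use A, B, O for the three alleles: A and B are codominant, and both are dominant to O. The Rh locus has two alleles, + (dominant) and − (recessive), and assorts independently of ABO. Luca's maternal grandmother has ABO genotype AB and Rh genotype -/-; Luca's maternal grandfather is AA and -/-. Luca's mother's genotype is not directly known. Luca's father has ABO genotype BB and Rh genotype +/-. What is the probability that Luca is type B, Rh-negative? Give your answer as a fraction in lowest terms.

1/8

Luca's mother's ABO genotype from AB × AA: 1/2 AA, 1/2 AB.
Crossing each possibility with the father BB and summing P(type B): 1/2·0 + 1/2·1/2 = 1/4.
Similarly for Rh via the mother's Rh distribution: P(Rh-) = 1/2.
Independent loci: 1/4 × 1/2 = 1/8.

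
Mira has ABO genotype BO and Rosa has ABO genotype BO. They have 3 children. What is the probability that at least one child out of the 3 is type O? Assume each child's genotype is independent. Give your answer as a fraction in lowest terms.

ABO cross BO × BO → 1/4 O, 3/4 B.
So P(type O) = 1/4 per child.
P(none) = (3/4)^3 = 27/64; P(at least one) = 1 − 27/64 = 37/64.

37/64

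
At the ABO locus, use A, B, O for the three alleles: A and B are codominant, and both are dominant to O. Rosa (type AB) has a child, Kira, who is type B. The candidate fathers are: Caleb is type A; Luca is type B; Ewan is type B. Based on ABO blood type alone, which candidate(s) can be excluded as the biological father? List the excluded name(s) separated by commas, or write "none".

none

A candidate is excluded only if no genotype consistent with his phenotype could produce a type B child with a type AB mother.
Every candidate has at least one consistent genotype combination, so none can be excluded.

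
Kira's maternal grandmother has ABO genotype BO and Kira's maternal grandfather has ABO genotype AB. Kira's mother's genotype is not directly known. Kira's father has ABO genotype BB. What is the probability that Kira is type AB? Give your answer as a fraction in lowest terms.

Kira's mother's ABO genotype from BO × AB: 1/4 AB, 1/4 AO, 1/4 BB, 1/4 BO.
Crossing each possibility with the father BB and summing P(type AB): 1/4·1/2 + 1/4·1/2 + 1/4·0 + 1/4·0 = 1/4.

1/4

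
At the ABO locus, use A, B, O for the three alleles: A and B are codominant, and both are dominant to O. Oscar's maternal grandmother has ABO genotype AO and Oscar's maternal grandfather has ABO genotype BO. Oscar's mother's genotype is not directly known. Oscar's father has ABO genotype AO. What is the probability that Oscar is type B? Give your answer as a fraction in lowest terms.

1/8

Oscar's mother's ABO genotype from AO × BO: 1/4 AB, 1/4 AO, 1/4 BO, 1/4 OO.
Crossing each possibility with the father AO and summing P(type B): 1/4·1/4 + 1/4·0 + 1/4·1/4 + 1/4·0 = 1/8.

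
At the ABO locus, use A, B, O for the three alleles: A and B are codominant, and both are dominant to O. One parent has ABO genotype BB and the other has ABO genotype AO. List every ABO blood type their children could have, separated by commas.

Gametes from BB × AO give offspring ABO genotypes AB, BO, i.e. phenotypes B, AB.

B, AB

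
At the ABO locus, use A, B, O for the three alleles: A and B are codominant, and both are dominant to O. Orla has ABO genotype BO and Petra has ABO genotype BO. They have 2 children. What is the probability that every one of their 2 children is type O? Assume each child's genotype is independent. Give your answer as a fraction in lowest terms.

ABO cross BO × BO → 1/4 O, 3/4 B.
So P(type O) = 1/4 per child.
All 2 independent: (1/4)^2 = 1/16.

1/16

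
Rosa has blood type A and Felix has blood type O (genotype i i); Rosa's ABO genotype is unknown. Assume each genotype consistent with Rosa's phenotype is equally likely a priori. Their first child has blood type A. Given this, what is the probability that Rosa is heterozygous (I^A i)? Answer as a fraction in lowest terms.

1/3

Possible genotypes: Rosa ∈ {I^A I^A, I^A i}; Felix ∈ {i i}.
Weight each parental genotype pair by prior × P(type-A child):
  I^A I^A × i i: posterior weight 2/3.
  I^A i × i i: posterior weight 1/3.
Sum the posterior weight over pairs where Rosa is I^A i: 1/3.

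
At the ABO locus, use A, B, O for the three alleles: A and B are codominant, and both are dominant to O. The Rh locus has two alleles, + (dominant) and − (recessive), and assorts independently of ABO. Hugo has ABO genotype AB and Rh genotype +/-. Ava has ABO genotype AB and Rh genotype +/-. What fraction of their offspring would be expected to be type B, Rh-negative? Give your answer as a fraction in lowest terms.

1/16

ABO cross AB × AB → offspring phenotypes: 1/4 A, 1/4 B, 1/2 AB.
Rh cross +/- × +/- → 3/4 Rh+, 1/4 Rh-.
Independent loci: P(type B, Rh-negative) = 1/4 × 1/4 = 1/16.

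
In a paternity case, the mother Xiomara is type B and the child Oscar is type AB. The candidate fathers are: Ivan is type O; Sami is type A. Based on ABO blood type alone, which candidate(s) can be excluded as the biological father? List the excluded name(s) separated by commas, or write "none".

A candidate is excluded only if no genotype consistent with his phenotype could produce a type AB child with a type B mother.
Ivan (type O): no genotype consistent with that phenotype can produce a type-AB child with a type-B mother.

Ivan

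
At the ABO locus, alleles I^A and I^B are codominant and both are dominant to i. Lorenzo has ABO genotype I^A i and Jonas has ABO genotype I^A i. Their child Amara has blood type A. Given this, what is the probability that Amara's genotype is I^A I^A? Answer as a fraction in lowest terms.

1/3

Cross I^A i × I^A i → 1/4 I^A I^A, 1/2 I^A i, 1/4 i i.
Type-A genotypes among offspring: I^A I^A (1/4), I^A i (1/2); total 3/4.
P(I^A I^A | type A) = (1/4) / (3/4) = 1/3.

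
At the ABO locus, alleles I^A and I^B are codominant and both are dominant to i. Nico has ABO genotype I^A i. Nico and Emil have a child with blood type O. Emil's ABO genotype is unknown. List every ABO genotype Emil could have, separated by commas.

I^A i, I^B i, i i

For each candidate genotype of Emil, check whether crossing it with I^A i can produce every observed child phenotype.
  I^A I^A → possible child types {A} ✗
  I^A I^B → possible child types {A, B, AB} ✗
  I^A i → possible child types {O, A} ✓
  I^B I^B → possible child types {B, AB} ✗
  I^B i → possible child types {O, A, B, AB} ✓
  i i → possible child types {O, A} ✓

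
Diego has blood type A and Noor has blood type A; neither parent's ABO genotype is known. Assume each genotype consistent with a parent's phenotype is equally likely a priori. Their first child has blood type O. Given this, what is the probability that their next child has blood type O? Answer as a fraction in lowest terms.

Possible genotypes: Diego ∈ {I^A I^A, I^A i}; Noor ∈ {I^A I^A, I^A i}.
Weight each parental genotype pair by prior × P(type-O child):
  I^A i × I^A i: posterior weight 1; P(next child type O) = 1/4.
Weighted sum = 1/4.

1/4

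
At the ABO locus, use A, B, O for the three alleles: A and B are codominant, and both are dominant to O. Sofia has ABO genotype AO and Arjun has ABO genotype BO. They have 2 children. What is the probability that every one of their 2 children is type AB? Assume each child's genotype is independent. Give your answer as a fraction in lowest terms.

1/16

ABO cross AO × BO → 1/4 O, 1/4 A, 1/4 B, 1/4 AB.
So P(type AB) = 1/4 per child.
All 2 independent: (1/4)^2 = 1/16.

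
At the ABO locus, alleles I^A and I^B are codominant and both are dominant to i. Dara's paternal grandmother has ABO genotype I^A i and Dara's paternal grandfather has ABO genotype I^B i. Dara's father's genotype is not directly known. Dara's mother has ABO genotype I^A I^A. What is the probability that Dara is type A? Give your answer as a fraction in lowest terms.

Dara's father's ABO genotype from I^A i × I^B i: 1/4 I^A I^B, 1/4 I^A i, 1/4 I^B i, 1/4 i i.
Crossing each possibility with the mother I^A I^A and summing P(type A): 1/4·1/2 + 1/4·1 + 1/4·1/2 + 1/4·1 = 3/4.

3/4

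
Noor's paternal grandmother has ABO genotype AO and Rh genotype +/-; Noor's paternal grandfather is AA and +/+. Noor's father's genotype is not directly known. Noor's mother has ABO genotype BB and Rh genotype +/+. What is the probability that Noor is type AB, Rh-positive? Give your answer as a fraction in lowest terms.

3/4

Noor's father's ABO genotype from AO × AA: 1/2 AA, 1/2 AO.
Crossing each possibility with the mother BB and summing P(type AB): 1/2·1 + 1/2·1/2 = 3/4.
Similarly for Rh via the father's Rh distribution: P(Rh+) = 1.
Independent loci: 3/4 × 1 = 3/4.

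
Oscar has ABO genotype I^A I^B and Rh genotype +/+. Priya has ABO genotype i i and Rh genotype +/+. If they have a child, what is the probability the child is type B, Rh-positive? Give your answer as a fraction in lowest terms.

1/2

ABO cross I^A I^B × i i → offspring phenotypes: 1/2 A, 1/2 B.
Rh cross +/+ × +/+ → 1 Rh+.
Independent loci: P(type B, Rh-positive) = 1/2 × 1 = 1/2.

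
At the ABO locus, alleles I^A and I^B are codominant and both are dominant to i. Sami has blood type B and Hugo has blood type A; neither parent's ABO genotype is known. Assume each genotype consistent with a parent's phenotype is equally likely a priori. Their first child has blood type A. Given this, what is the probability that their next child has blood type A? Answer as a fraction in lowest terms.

Possible genotypes: Sami ∈ {I^B I^B, I^B i}; Hugo ∈ {I^A I^A, I^A i}.
Weight each parental genotype pair by prior × P(type-A child):
  I^B i × I^A I^A: posterior weight 2/3; P(next child type A) = 1/2.
  I^B i × I^A i: posterior weight 1/3; P(next child type A) = 1/4.
Weighted sum = 5/12.

5/12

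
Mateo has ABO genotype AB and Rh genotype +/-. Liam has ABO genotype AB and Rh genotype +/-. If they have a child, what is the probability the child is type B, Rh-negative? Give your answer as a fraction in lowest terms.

1/16

ABO cross AB × AB → offspring phenotypes: 1/4 A, 1/4 B, 1/2 AB.
Rh cross +/- × +/- → 3/4 Rh+, 1/4 Rh-.
Independent loci: P(type B, Rh-negative) = 1/4 × 1/4 = 1/16.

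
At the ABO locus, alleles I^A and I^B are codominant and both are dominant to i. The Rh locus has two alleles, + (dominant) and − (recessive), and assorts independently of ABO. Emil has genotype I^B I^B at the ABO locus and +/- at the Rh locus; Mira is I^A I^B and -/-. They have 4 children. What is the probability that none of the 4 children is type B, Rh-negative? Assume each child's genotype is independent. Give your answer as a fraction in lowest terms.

81/256

ABO cross I^B I^B × I^A I^B → 1/2 B, 1/2 AB.
Rh cross +/- × -/- → 1/2 Rh+, 1/2 Rh-; so P(type B, Rh-negative) = 1/2 × 1/2 = 1/4 per child.
P(not type B, Rh-negative) = 3/4 for one child; (3/4)^4 = 81/256.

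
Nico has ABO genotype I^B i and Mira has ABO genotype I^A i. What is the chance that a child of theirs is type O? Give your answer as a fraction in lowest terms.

1/4

ABO cross I^B i × I^A i → offspring phenotypes: 1/4 O, 1/4 A, 1/4 B, 1/4 AB.
So P(type O) = 1/4.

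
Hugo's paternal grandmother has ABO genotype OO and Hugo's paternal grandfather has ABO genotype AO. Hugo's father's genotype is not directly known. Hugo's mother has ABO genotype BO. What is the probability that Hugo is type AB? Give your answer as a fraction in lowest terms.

Hugo's father's ABO genotype from OO × AO: 1/2 AO, 1/2 OO.
Crossing each possibility with the mother BO and summing P(type AB): 1/2·1/4 + 1/2·0 = 1/8.

1/8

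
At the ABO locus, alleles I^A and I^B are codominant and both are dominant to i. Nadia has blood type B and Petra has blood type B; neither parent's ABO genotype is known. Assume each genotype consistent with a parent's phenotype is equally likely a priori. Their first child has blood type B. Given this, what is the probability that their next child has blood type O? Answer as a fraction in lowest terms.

1/20

Possible genotypes: Nadia ∈ {I^B I^B, I^B i}; Petra ∈ {I^B I^B, I^B i}.
Weight each parental genotype pair by prior × P(type-B child):
  I^B I^B × I^B I^B: posterior weight 4/15; P(next child type O) = 0.
  I^B I^B × I^B i: posterior weight 4/15; P(next child type O) = 0.
  I^B i × I^B I^B: posterior weight 4/15; P(next child type O) = 0.
  I^B i × I^B i: posterior weight 1/5; P(next child type O) = 1/4.
Weighted sum = 1/20.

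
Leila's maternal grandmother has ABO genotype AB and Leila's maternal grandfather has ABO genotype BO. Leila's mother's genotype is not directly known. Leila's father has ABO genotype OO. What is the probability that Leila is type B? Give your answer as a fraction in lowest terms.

Leila's mother's ABO genotype from AB × BO: 1/4 AB, 1/4 AO, 1/4 BB, 1/4 BO.
Crossing each possibility with the father OO and summing P(type B): 1/4·1/2 + 1/4·0 + 1/4·1 + 1/4·1/2 = 1/2.

1/2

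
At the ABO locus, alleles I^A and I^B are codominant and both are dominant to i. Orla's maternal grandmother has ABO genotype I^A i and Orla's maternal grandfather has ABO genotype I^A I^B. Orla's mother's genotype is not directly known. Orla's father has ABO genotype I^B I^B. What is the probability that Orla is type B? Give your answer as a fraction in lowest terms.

1/2

Orla's mother's ABO genotype from I^A i × I^A I^B: 1/4 I^A I^A, 1/4 I^A I^B, 1/4 I^A i, 1/4 I^B i.
Crossing each possibility with the father I^B I^B and summing P(type B): 1/4·0 + 1/4·1/2 + 1/4·1/2 + 1/4·1 = 1/2.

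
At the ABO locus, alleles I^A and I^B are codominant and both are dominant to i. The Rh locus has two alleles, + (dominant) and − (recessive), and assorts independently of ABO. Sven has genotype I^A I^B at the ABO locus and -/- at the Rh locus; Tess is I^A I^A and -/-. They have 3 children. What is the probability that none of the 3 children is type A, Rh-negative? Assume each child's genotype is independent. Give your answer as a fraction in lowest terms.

ABO cross I^A I^B × I^A I^A → 1/2 A, 1/2 AB.
Rh cross -/- × -/- → 1 Rh-; so P(type A, Rh-negative) = 1/2 × 1 = 1/2 per child.
P(not type A, Rh-negative) = 1/2 for one child; (1/2)^3 = 1/8.

1/8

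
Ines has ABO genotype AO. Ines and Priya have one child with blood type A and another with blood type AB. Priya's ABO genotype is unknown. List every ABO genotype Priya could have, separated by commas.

For each candidate genotype of Priya, check whether crossing it with AO can produce every observed child phenotype.
  AA → possible child types {A} ✗
  AB → possible child types {A, B, AB} ✓
  AO → possible child types {O, A} ✗
  BB → possible child types {B, AB} ✗
  BO → possible child types {O, A, B, AB} ✓
  OO → possible child types {O, A} ✗

AB, BO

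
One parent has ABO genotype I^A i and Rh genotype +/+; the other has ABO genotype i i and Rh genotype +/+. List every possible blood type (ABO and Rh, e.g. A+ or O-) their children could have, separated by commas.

Gametes from I^A i × i i give offspring ABO genotypes I^A i, i i, i.e. phenotypes O, A.
Rh cross +/+ × +/+ → phenotypes Rh+.
Combining independently: O+, A+.

O+, A+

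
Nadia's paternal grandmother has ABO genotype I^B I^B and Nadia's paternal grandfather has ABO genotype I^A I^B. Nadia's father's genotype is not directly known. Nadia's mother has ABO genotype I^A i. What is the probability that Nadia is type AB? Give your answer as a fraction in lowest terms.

3/8

Nadia's father's ABO genotype from I^B I^B × I^A I^B: 1/2 I^A I^B, 1/2 I^B I^B.
Crossing each possibility with the mother I^A i and summing P(type AB): 1/2·1/4 + 1/2·1/2 = 3/8.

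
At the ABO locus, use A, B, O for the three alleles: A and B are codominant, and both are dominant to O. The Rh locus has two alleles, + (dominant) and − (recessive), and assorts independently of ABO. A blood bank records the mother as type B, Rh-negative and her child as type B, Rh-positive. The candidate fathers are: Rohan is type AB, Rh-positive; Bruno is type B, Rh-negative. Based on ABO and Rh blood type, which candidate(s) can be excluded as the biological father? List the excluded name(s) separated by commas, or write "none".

Bruno

A candidate is excluded only if no genotype consistent with his phenotype could produce a type B, Rh-positive child with a type B, Rh-negative mother.
Bruno (type B, Rh-): no genotype consistent with that phenotype can produce a type-B Rh+ child with a type-B mother.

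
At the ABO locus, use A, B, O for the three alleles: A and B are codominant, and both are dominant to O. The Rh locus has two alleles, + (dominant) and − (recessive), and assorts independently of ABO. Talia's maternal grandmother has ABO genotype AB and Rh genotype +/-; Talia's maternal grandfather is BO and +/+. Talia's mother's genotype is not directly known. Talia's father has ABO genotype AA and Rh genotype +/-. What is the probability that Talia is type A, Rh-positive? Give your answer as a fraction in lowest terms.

7/16

Talia's mother's ABO genotype from AB × BO: 1/4 AB, 1/4 AO, 1/4 BB, 1/4 BO.
Crossing each possibility with the father AA and summing P(type A): 1/4·1/2 + 1/4·1 + 1/4·0 + 1/4·1/2 = 1/2.
Similarly for Rh via the mother's Rh distribution: P(Rh+) = 7/8.
Independent loci: 1/2 × 7/8 = 7/16.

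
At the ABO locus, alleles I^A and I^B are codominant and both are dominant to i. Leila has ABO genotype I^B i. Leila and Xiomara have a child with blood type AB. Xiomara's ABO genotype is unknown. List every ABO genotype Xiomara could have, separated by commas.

For each candidate genotype of Xiomara, check whether crossing it with I^B i can produce every observed child phenotype.
  I^A I^A → possible child types {A, AB} ✓
  I^A I^B → possible child types {A, B, AB} ✓
  I^A i → possible child types {O, A, B, AB} ✓
  I^B I^B → possible child types {B} ✗
  I^B i → possible child types {O, B} ✗
  i i → possible child types {O, B} ✗

I^A I^A, I^A I^B, I^A i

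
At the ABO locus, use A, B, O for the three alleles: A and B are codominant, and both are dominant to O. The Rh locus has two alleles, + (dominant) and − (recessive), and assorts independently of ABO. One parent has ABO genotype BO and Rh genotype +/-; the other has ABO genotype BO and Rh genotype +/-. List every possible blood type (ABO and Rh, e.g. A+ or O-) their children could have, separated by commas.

Gametes from BO × BO give offspring ABO genotypes BB, BO, OO, i.e. phenotypes O, B.
Rh cross +/- × +/- → phenotypes Rh+, Rh-.
Combining independently: O+, O-, B+, B-.

O+, O-, B+, B-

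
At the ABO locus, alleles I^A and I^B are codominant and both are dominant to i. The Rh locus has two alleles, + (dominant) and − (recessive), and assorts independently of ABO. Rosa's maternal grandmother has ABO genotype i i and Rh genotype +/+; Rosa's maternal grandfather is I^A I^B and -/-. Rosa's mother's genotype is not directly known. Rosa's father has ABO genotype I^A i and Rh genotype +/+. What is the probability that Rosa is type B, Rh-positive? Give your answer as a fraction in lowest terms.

1/8

Rosa's mother's ABO genotype from i i × I^A I^B: 1/2 I^A i, 1/2 I^B i.
Crossing each possibility with the father I^A i and summing P(type B): 1/2·0 + 1/2·1/4 = 1/8.
Similarly for Rh via the mother's Rh distribution: P(Rh+) = 1.
Independent loci: 1/8 × 1 = 1/8.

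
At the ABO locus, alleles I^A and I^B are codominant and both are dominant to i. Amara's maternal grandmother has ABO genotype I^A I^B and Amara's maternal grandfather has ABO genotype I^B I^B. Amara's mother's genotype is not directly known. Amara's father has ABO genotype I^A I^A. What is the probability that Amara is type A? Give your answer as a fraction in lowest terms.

Amara's mother's ABO genotype from I^A I^B × I^B I^B: 1/2 I^A I^B, 1/2 I^B I^B.
Crossing each possibility with the father I^A I^A and summing P(type A): 1/2·1/2 + 1/2·0 = 1/4.

1/4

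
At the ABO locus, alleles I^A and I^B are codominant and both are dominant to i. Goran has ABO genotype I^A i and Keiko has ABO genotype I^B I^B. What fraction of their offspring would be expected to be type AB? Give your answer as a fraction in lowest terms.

ABO cross I^A i × I^B I^B → offspring phenotypes: 1/2 B, 1/2 AB.
So P(type AB) = 1/2.

1/2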